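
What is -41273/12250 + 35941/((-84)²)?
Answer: 1520969/882000 ≈ 1.7245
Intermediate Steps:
-41273/12250 + 35941/((-84)²) = -41273*1/12250 + 35941/7056 = -41273/12250 + 35941*(1/7056) = -41273/12250 + 35941/7056 = 1520969/882000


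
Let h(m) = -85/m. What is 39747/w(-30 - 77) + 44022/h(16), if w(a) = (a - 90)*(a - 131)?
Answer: -1942404081/234430 ≈ -8285.6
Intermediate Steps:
w(a) = (-131 + a)*(-90 + a) (w(a) = (-90 + a)*(-131 + a) = (-131 + a)*(-90 + a))
39747/w(-30 - 77) + 44022/h(16) = 39747/(11790 + (-30 - 77)² - 221*(-30 - 77)) + 44022/((-85/16)) = 39747/(11790 + (-107)² - 221*(-107)) + 44022/((-85*1/16)) = 39747/(11790 + 11449 + 23647) + 44022/(-85/16) = 39747/46886 + 44022*(-16/85) = 39747*(1/46886) - 704352/85 = 39747/46886 - 704352/85 = -1942404081/234430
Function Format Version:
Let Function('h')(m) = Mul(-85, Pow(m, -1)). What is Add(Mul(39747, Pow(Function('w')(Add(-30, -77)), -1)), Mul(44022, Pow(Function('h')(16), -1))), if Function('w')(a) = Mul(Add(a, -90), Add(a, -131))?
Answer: Rational(-1942404081, 234430) ≈ -8285.6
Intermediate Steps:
Function('w')(a) = Mul(Add(-131, a), Add(-90, a)) (Function('w')(a) = Mul(Add(-90, a), Add(-131, a)) = Mul(Add(-131, a), Add(-90, a)))
Add(Mul(39747, Pow(Function('w')(Add(-30, -77)), -1)), Mul(44022, Pow(Function('h')(16), -1))) = Add(Mul(39747, Pow(Add(11790, Pow(Add(-30, -77), 2), Mul(-221, Add(-30, -77))), -1)), Mul(44022, Pow(Mul(-85, Pow(16, -1)), -1))) = Add(Mul(39747, Pow(Add(11790, Pow(-107, 2), Mul(-221, -107)), -1)), Mul(44022, Pow(Mul(-85, Rational(1, 16)), -1))) = Add(Mul(39747, Pow(Add(11790, 11449, 23647), -1)), Mul(44022, Pow(Rational(-85, 16), -1))) = Add(Mul(39747, Pow(46886, -1)), Mul(44022, Rational(-16, 85))) = Add(Mul(39747, Rational(1, 46886)), Rational(-704352, 85)) = Add(Rational(39747, 46886), Rational(-704352, 85)) = Rational(-1942404081, 234430)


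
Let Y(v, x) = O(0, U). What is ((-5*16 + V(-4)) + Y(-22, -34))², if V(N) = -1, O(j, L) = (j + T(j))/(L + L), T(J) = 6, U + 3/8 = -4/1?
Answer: 8173881/1225 ≈ 6672.6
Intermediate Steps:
U = -35/8 (U = -3/8 - 4/1 = -3/8 - 4*1 = -3/8 - 4 = -35/8 ≈ -4.3750)
O(j, L) = (6 + j)/(2*L) (O(j, L) = (j + 6)/(L + L) = (6 + j)/((2*L)) = (6 + j)*(1/(2*L)) = (6 + j)/(2*L))
Y(v, x) = -24/35 (Y(v, x) = (6 + 0)/(2*(-35/8)) = (½)*(-8/35)*6 = -24/35)
((-5*16 + V(-4)) + Y(-22, -34))² = ((-5*16 - 1) - 24/35)² = ((-80 - 1) - 24/35)² = (-81 - 24/35)² = (-2859/35)² = 8173881/1225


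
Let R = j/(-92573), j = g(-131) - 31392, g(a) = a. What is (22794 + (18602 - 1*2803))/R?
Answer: 3572669789/31523 ≈ 1.1334e+5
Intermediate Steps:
j = -31523 (j = -131 - 31392 = -31523)
R = 31523/92573 (R = -31523/(-92573) = -31523*(-1/92573) = 31523/92573 ≈ 0.34052)
(22794 + (18602 - 1*2803))/R = (22794 + (18602 - 1*2803))/(31523/92573) = (22794 + (18602 - 2803))*(92573/31523) = (22794 + 15799)*(92573/31523) = 38593*(92573/31523) = 3572669789/31523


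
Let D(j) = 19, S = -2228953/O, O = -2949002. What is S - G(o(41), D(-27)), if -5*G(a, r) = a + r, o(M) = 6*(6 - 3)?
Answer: 120257839/14745010 ≈ 8.1558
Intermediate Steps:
o(M) = 18 (o(M) = 6*3 = 18)
S = 2228953/2949002 (S = -2228953/(-2949002) = -2228953*(-1/2949002) = 2228953/2949002 ≈ 0.75583)
G(a, r) = -a/5 - r/5 (G(a, r) = -(a + r)/5 = -a/5 - r/5)
S - G(o(41), D(-27)) = 2228953/2949002 - (-⅕*18 - ⅕*19) = 2228953/2949002 - (-18/5 - 19/5) = 2228953/2949002 - 1*(-37/5) = 2228953/2949002 + 37/5 = 120257839/14745010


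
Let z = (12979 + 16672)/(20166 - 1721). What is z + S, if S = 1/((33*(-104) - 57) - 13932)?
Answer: 516531626/321330345 ≈ 1.6075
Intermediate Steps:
z = 29651/18445 ≈ 1.6075
S = -1/17421 (S = 1/((-3432 - 57) - 13932) = 1/(-3489 - 13932) = 1/(-17421) = -1/17421 ≈ -5.7402e-5)
z + S = 29651/18445 - 1/17421 = 516531626/321330345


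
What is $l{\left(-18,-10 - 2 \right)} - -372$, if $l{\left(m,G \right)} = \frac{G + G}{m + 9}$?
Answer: $\frac{1124}{3} \approx 374.67$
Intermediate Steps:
$l{\left(m,G \right)} = \frac{2 G}{9 + m}$
$l{\left(-18,-10 - 2 \right)} - -372 = \frac{2 \left(-10 - 2\right)}{9 - 18} - -372 = \frac{2 \left(-10 - 2\right)}{-9} + 372 = 2 \left(-12\right) \left(- \frac{1}{9}\right) + 372 = \frac{8}{3} + 372 = \frac{1124}{3}$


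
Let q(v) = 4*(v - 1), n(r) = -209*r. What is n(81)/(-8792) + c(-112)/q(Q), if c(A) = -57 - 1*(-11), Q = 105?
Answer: 414877/228592 ≈ 1.8149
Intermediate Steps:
q(v) = -4 + 4*v (q(v) = 4*(-1 + v) = -4 + 4*v)
c(A) = -46 (c(A) = -57 + 11 = -46)
n(81)/(-8792) + c(-112)/q(Q) = -209*81/(-8792) - 46/(-4 + 4*105) = -16929*(-1/8792) - 46/(-4 + 420) = 16929/8792 - 46/416 = 16929/8792 - 46*1/416 = 16929/8792 - 23/208 = 414877/228592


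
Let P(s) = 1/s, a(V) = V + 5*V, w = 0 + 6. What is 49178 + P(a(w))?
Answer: 1770409/36 ≈ 49178.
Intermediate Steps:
w = 6
a(V) = 6*V
49178 + P(a(w)) = 49178 + 1/(6*6) = 49178 + 1/36 = 1770409/36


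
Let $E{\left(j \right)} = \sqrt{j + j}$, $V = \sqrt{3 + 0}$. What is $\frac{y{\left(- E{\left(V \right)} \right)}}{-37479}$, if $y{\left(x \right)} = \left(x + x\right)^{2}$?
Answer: $- \frac{8 \sqrt{3}}{37479} \approx -0.00036971$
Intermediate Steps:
$V = \sqrt{3} \approx 1.732$
$E{\left(j \right)} = \sqrt{2} \sqrt{j}$ ($E{\left(j \right)} = \sqrt{2 j} = \sqrt{2} \sqrt{j}$)
$y{\left(x \right)} = 4 x^{2}$ ($y{\left(x \right)} = \left(2 x\right)^{2} = 4 x^{2}$)
$\frac{y{\left(- E{\left(V \right)} \right)}}{-37479} = \frac{4 \left(- \sqrt{2} \sqrt{\sqrt{3}}\right)^{2}}{-37479} = 4 \left(- \sqrt{2} \sqrt[4]{3}\right)^{2} \left(- \frac{1}{37479}\right) = 4 \cdot 2 \sqrt{3} \left(- \frac{1}{37479}\right) = 8 \sqrt{3} \left(- \frac{1}{37479}\right) = - \frac{8 \sqrt{3}}{37479}$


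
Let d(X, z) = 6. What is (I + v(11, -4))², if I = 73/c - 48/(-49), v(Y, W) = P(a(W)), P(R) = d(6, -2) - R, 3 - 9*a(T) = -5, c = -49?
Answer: 4116841/194481 ≈ 21.168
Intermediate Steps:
a(T) = 8/9 (a(T) = ⅓ - ⅑*(-5) = ⅓ + 5/9 = 8/9)
P(R) = 6 - R
v(Y, W) = 46/9 (v(Y, W) = 6 - 1*8/9 = 6 - 8/9 = 46/9)
I = -25/49 (I = 73/(-49) - 48/(-49) = 73*(-1/49) - 48*(-1/49) = -73/49 + 48/49 = -25/49 ≈ -0.51020)
(I + v(11, -4))² = (-25/49 + 46/9)² = (2029/441)² = 4116841/194481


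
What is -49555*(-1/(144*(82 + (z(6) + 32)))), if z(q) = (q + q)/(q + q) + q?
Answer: 4505/1584 ≈ 2.8441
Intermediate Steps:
z(q) = 1 + q (z(q) = (2*q)/((2*q)) + q = (2*q)*(1/(2*q)) + q = 1 + q)
-49555*(-1/(144*(82 + (z(6) + 32)))) = -49555*(-1/(144*(82 + ((1 + 6) + 32)))) = -49555*(-1/(144*(82 + (7 + 32)))) = -49555*(-1/(144*(82 + 39))) = -49555/((-144*121)) = -49555/(-17424) = -49555*(-1/17424) = 4505/1584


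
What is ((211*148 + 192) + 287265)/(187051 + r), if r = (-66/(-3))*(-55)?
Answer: 318685/185841 ≈ 1.7148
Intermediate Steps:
r = -1210 (r = -⅓*(-66)*(-55) = 22*(-55) = -1210)
((211*148 + 192) + 287265)/(187051 + r) = ((211*148 + 192) + 287265)/(187051 - 1210) = ((31228 + 192) + 287265)/185841 = (31420 + 287265)*(1/185841) = 318685*(1/185841) = 318685/185841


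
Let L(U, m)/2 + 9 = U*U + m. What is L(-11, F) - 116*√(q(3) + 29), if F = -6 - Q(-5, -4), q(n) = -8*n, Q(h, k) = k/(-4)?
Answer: 210 - 116*√5 ≈ -49.384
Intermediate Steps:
Q(h, k) = -k/4 (Q(h, k) = k*(-¼) = -k/4)
F = -7 (F = -6 - (-1)*(-4)/4 = -6 - 1*1 = -6 - 1 = -7)
L(U, m) = -18 + 2*m + 2*U² (L(U, m) = -18 + 2*(U*U + m) = -18 + 2*(U² + m) = -18 + 2*(m + U²) = -18 + (2*m + 2*U²) = -18 + 2*m + 2*U²)
L(-11, F) - 116*√(q(3) + 29) = (-18 + 2*(-7) + 2*(-11)²) - 116*√(-8*3 + 29) = (-18 - 14 + 2*121) - 116*√(-24 + 29) = (-18 - 14 + 242) - 116*√5 = 210 - 116*√5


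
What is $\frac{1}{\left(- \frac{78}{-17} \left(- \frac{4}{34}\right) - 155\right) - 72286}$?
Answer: $- \frac{289}{20935605} \approx -1.3804 \cdot 10^{-5}$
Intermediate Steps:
$\frac{1}{\left(- \frac{78}{-17} \left(- \frac{4}{34}\right) - 155\right) - 72286} = \frac{1}{\left(\left(-78\right) \left(- \frac{1}{17}\right) \left(\left(-4\right) \frac{1}{34}\right) - 155\right) - 72286} = \frac{1}{\left(\frac{78}{17} \left(- \frac{2}{17}\right) - 155\right) - 72286} = \frac{1}{\left(- \frac{156}{289} - 155\right) - 72286} = \frac{1}{- \frac{44951}{289} - 72286} = \frac{1}{- \frac{20935605}{289}} = - \frac{289}{20935605}$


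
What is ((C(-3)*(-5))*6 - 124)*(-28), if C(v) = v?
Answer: 952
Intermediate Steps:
((C(-3)*(-5))*6 - 124)*(-28) = (-3*(-5)*6 - 124)*(-28) = (15*6 - 124)*(-28) = (90 - 124)*(-28) = -34*(-28) = 952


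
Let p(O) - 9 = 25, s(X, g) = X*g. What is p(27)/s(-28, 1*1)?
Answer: -17/14 ≈ -1.2143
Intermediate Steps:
p(O) = 34 (p(O) = 9 + 25 = 34)
p(27)/s(-28, 1*1) = 34/((-28)) = 34/((-28*1)) = 34/(-28) = 34*(-1/28) = -17/14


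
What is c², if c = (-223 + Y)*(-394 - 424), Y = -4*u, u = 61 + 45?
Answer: 280101328516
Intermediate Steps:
u = 106
Y = -424 (Y = -4*106 = -424)
c = 529246 (c = (-223 - 424)*(-394 - 424) = -647*(-818) = 529246)
c² = 529246² = 280101328516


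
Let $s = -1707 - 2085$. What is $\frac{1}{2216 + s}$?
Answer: $- \frac{1}{1576} \approx -0.00063452$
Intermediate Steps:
$s = -3792$
$\frac{1}{2216 + s} = \frac{1}{2216 - 3792} = \frac{1}{-1576} = - \frac{1}{1576}$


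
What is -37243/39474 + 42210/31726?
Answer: 242313061/626176062 ≈ 0.38697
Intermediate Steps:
-37243/39474 + 42210/31726 = -37243*1/39474 + 42210*(1/31726) = -37243/39474 + 21105/15863 = 242313061/626176062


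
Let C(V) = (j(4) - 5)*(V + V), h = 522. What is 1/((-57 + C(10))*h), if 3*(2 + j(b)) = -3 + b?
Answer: -1/99354 ≈ -1.0065e-5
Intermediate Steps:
j(b) = -3 + b/3 (j(b) = -2 + (-3 + b)/3 = -2 + (-1 + b/3) = -3 + b/3)
C(V) = -40*V/3 (C(V) = ((-3 + (⅓)*4) - 5)*(V + V) = ((-3 + 4/3) - 5)*(2*V) = (-5/3 - 5)*(2*V) = -40*V/3)
1/((-57 + C(10))*h) = 1/(-57 - 40/3*10*522) = (1/522)/(-57 - 400/3) = (1/522)/(-571/3) = -3/571*1/522 = -1/99354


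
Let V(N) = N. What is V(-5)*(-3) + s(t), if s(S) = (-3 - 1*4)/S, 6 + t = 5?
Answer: 22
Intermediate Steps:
t = -1 (t = -6 + 5 = -1)
s(S) = -7/S (s(S) = (-3 - 4)/S = -7/S)
V(-5)*(-3) + s(t) = -5*(-3) - 7/(-1) = 15 - 7*(-1) = 15 + 7 = 22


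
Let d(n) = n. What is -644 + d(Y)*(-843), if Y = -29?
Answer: 23803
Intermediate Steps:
-644 + d(Y)*(-843) = -644 - 29*(-843) = -644 + 24447 = 23803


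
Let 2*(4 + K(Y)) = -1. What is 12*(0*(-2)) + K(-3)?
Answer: -9/2 ≈ -4.5000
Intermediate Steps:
K(Y) = -9/2 (K(Y) = -4 + (½)*(-1) = -4 - ½ = -9/2)
12*(0*(-2)) + K(-3) = 12*(0*(-2)) - 9/2 = 12*0 - 9/2 = 0 - 9/2 = -9/2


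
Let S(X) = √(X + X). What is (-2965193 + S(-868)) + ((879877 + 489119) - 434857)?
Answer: -2031054 + 2*I*√434 ≈ -2.0311e+6 + 41.665*I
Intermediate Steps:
S(X) = √2*√X (S(X) = √(2*X) = √2*√X)
(-2965193 + S(-868)) + ((879877 + 489119) - 434857) = (-2965193 + √2*√(-868)) + ((879877 + 489119) - 434857) = (-2965193 + √2*(2*I*√217)) + (1368996 - 434857) = (-2965193 + 2*I*√434) + 934139 = -2031054 + 2*I*√434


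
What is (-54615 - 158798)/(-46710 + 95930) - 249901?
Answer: -12300340633/49220 ≈ -2.4991e+5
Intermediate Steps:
(-54615 - 158798)/(-46710 + 95930) - 249901 = -213413/49220 - 249901 = -12300340633/49220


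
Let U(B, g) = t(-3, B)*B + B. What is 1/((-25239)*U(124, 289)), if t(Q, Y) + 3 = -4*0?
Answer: 1/6259272 ≈ 1.5976e-7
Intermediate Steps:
t(Q, Y) = -3 (t(Q, Y) = -3 - 4*0 = -3 + 0 = -3)
U(B, g) = -2*B (U(B, g) = -3*B + B = -2*B)
1/((-25239)*U(124, 289)) = 1/((-25239)*((-2*124))) = -1/25239/(-248) = -1/25239*(-1/248) = 1/6259272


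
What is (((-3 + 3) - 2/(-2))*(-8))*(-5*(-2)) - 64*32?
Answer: -2128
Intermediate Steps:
(((-3 + 3) - 2/(-2))*(-8))*(-5*(-2)) - 64*32 = ((0 - 2*(-1/2))*(-8))*10 - 2048 = ((0 + 1)*(-8))*10 - 2048 = (1*(-8))*10 - 2048 = -8*10 - 2048 = -80 - 2048 = -2128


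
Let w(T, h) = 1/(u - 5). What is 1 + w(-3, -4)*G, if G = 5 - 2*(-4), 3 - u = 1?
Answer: -10/3 ≈ -3.3333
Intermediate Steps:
u = 2 (u = 3 - 1*1 = 3 - 1 = 2)
w(T, h) = -⅓ (w(T, h) = 1/(2 - 5) = 1/(-3) = -⅓)
G = 13 (G = 5 + 8 = 13)
1 + w(-3, -4)*G = 1 - ⅓*13 = 1 - 13/3 = -10/3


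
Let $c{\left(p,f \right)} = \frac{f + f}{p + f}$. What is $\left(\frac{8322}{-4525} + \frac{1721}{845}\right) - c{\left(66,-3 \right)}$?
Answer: $\frac{4702277}{16059225} \approx 0.29281$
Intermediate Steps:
$c{\left(p,f \right)} = \frac{2 f}{f + p}$
$\left(\frac{8322}{-4525} + \frac{1721}{845}\right) - c{\left(66,-3 \right)} = \left(\frac{8322}{-4525} + \frac{1721}{845}\right) - 2 \left(-3\right) \frac{1}{-3 + 66} = \left(8322 \left(- \frac{1}{4525}\right) + 1721 \cdot \frac{1}{845}\right) - 2 \left(-3\right) \frac{1}{63} = \left(- \frac{8322}{4525} + \frac{1721}{845}\right) - 2 \left(-3\right) \frac{1}{63} = \frac{151087}{764725} - - \frac{2}{21} = \frac{151087}{764725} + \frac{2}{21} = \frac{4702277}{16059225}$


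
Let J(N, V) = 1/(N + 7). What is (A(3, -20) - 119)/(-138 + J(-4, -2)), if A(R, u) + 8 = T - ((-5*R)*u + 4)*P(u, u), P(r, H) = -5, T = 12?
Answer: -4215/413 ≈ -10.206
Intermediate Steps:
J(N, V) = 1/(7 + N)
A(R, u) = 24 - 25*R*u (A(R, u) = -8 + (12 - ((-5*R)*u + 4)*(-5)) = -8 + (12 - (-5*R*u + 4)*(-5)) = -8 + (12 - (4 - 5*R*u)*(-5)) = -8 + (12 - (-20 + 25*R*u)) = -8 + (12 + (20 - 25*R*u)) = -8 + (32 - 25*R*u) = 24 - 25*R*u)
(A(3, -20) - 119)/(-138 + J(-4, -2)) = ((24 - 25*3*(-20)) - 119)/(-138 + 1/(7 - 4)) = ((24 + 1500) - 119)/(-138 + 1/3) = (1524 - 119)/(-138 + ⅓) = 1405/(-413/3) = 1405*(-3/413) = -4215/413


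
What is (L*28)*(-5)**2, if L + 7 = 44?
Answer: 25900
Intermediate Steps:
L = 37 (L = -7 + 44 = 37)
(L*28)*(-5)**2 = (37*28)*(-5)**2 = 1036*25 = 25900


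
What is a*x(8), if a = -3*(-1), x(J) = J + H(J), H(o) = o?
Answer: 48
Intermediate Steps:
x(J) = 2*J (x(J) = J + J = 2*J)
a = 3
a*x(8) = 3*(2*8) = 3*16 = 48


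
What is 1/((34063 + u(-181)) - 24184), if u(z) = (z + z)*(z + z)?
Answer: 1/140923 ≈ 7.0961e-6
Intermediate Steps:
u(z) = 4*z² (u(z) = (2*z)*(2*z) = 4*z²)
1/((34063 + u(-181)) - 24184) = 1/((34063 + 4*(-181)²) - 24184) = 1/((34063 + 4*32761) - 24184) = 1/((34063 + 131044) - 24184) = 1/(165107 - 24184) = 1/140923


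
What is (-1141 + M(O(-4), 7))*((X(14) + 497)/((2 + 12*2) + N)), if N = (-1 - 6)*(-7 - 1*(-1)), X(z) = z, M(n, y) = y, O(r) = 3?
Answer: -289737/34 ≈ -8521.7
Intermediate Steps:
N = 42 (N = -7*(-7 + 1) = -7*(-6) = 42)
(-1141 + M(O(-4), 7))*((X(14) + 497)/((2 + 12*2) + N)) = (-1141 + 7)*((14 + 497)/((2 + 12*2) + 42)) = -579474/((2 + 24) + 42) = -579474/(26 + 42) = -579474/68 = -1134*511/68 = -289737/34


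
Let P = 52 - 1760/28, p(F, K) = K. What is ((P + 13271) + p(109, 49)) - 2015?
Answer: 79059/7 ≈ 11294.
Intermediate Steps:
P = -76/7 (P = 52 - 1760/28 = 52 - 40*11/7 = 52 - 440/7 = -76/7 ≈ -10.857)
((P + 13271) + p(109, 49)) - 2015 = ((-76/7 + 13271) + 49) - 2015 = (92821/7 + 49) - 2015 = 93164/7 - 2015 = 79059/7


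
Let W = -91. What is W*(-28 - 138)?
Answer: 15106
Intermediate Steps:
W*(-28 - 138) = -91*(-28 - 138) = -91*(-166) = 15106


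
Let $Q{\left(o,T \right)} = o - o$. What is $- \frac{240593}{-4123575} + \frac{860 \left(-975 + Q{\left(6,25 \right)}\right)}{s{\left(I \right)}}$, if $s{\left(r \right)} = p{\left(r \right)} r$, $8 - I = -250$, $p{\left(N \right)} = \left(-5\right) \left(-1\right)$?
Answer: $- \frac{2680083157}{4123575} \approx -649.94$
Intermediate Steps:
$Q{\left(o,T \right)} = 0$
$p{\left(N \right)} = 5$
$I = 258$ ($I = 8 - -250 = 8 + 250 = 258$)
$s{\left(r \right)} = 5 r$
$- \frac{240593}{-4123575} + \frac{860 \left(-975 + Q{\left(6,25 \right)}\right)}{s{\left(I \right)}} = - \frac{240593}{-4123575} + \frac{860 \left(-975 + 0\right)}{5 \cdot 258} = \left(-240593\right) \left(- \frac{1}{4123575}\right) + \frac{860 \left(-975\right)}{1290} = \frac{240593}{4123575} - 650 = - \frac{2680083157}{4123575}$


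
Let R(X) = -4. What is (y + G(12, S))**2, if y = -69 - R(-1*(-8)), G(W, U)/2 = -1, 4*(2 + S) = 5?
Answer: 4489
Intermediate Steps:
S = -3/4 (S = -2 + (1/4)*5 = -2 + 5/4 = -3/4 ≈ -0.75000)
G(W, U) = -2 (G(W, U) = 2*(-1) = -2)
y = -65 (y = -69 - 1*(-4) = -69 + 4 = -65)
(y + G(12, S))**2 = (-65 - 2)**2 = (-67)**2 = 4489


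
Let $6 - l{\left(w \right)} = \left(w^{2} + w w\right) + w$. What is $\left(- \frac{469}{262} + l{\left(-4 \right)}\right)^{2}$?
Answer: $\frac{38850289}{68644} \approx 565.97$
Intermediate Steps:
$l{\left(w \right)} = 6 - w - 2 w^{2}$ ($l{\left(w \right)} = 6 - \left(\left(w^{2} + w w\right) + w\right) = 6 - \left(\left(w^{2} + w^{2}\right) + w\right) = 6 - \left(2 w^{2} + w\right) = 6 - \left(w + 2 w^{2}\right) = 6 - w - 2 w^{2}$)
$\left(- \frac{469}{262} + l{\left(-4 \right)}\right)^{2} = \left(- \frac{469}{262} - \left(-10 + 32\right)\right)^{2} = \left(\left(-469\right) \frac{1}{262} + \left(6 + 4 - 32\right)\right)^{2} = \left(- \frac{469}{262} + \left(6 + 4 - 32\right)\right)^{2} = \left(- \frac{469}{262} - 22\right)^{2} = \left(- \frac{6233}{262}\right)^{2} = \frac{38850289}{68644}$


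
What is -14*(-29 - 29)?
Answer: 812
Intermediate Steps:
-14*(-29 - 29) = -14*(-58) = 812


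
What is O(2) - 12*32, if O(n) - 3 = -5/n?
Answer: -767/2 ≈ -383.50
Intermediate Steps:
O(n) = 3 - 5/n
O(2) - 12*32 = (3 - 5/2) - 12*32 = (3 - 5*1/2) - 384 = (3 - 5/2) - 384 = 1/2 - 384 = -767/2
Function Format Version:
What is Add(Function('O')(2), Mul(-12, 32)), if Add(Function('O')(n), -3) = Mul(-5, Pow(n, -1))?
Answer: Rational(-767, 2) ≈ -383.50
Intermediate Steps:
Function('O')(n) = Add(3, Mul(-5, Pow(n, -1)))
Add(Function('O')(2), Mul(-12, 32)) = Add(Add(3, Mul(-5, Pow(2, -1))), Mul(-12, 32)) = Add(Add(3, Mul(-5, Rational(1, 2))), -384) = Add(Add(3, Rational(-5, 2)), -384) = Add(Rational(1, 2), -384) = Rational(-767, 2)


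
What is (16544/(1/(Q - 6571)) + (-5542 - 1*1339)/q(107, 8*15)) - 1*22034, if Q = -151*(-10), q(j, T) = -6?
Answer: -502500427/6 ≈ -8.3750e+7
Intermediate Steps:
Q = 1510
(16544/(1/(Q - 6571)) + (-5542 - 1*1339)/q(107, 8*15)) - 1*22034 = (16544/(1/(1510 - 6571)) + (-5542 - 1*1339)/(-6)) - 1*22034 = (16544/(1/(-5061)) + (-5542 - 1339)*(-1/6)) - 22034 = (16544/(-1/5061) - 6881*(-1/6)) - 22034 = (16544*(-5061) + 6881/6) - 22034 = (-83729184 + 6881/6) - 22034 = -502368223/6 - 22034 = -502500427/6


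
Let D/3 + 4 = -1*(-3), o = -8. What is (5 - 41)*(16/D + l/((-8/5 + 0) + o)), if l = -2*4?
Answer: 162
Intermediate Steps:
D = -3 (D = -12 + 3*(-1*(-3)) = -12 + 3*3 = -12 + 9 = -3)
l = -8
(5 - 41)*(16/D + l/((-8/5 + 0) + o)) = (5 - 41)*(16/(-3) - 8/((-8/5 + 0) - 8)) = -36*(16*(-⅓) - 8/((-8*⅕ + 0) - 8)) = -36*(-16/3 - 8/((-8/5 + 0) - 8)) = -36*(-16/3 - 8/(-8/5 - 8)) = -36*(-16/3 - 8/(-48/5)) = -36*(-16/3 - 8*(-5/48)) = -36*(-16/3 + ⅚) = -36*(-9/2) = 162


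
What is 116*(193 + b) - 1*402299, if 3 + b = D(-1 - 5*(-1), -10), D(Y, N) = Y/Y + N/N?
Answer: -380027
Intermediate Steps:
D(Y, N) = 2 (D(Y, N) = 1 + 1 = 2)
b = -1 (b = -3 + 2 = -1)
116*(193 + b) - 1*402299 = 116*(193 - 1) - 1*402299 = 116*192 - 402299 = 22272 - 402299 = -380027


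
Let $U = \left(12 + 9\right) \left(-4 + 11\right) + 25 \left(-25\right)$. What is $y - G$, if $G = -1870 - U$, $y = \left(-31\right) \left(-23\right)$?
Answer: $2105$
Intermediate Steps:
$U = -478$ ($U = 21 \cdot 7 - 625 = 147 - 625 = -478$)
$y = 713$
$G = -1392$ ($G = -1870 - -478 = -1870 + 478 = -1392$)
$y - G = 713 - -1392 = 713 + 1392 = 2105$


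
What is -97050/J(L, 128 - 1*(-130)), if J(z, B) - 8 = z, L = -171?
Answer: 97050/163 ≈ 595.40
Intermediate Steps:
J(z, B) = 8 + z
-97050/J(L, 128 - 1*(-130)) = -97050/(8 - 171) = -97050/(-163) = -97050*(-1/163) = 97050/163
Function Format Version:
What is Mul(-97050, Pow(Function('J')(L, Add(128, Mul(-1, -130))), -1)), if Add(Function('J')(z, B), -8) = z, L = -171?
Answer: Rational(97050, 163) ≈ 595.40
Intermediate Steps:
Function('J')(z, B) = Add(8, z)
Mul(-97050, Pow(Function('J')(L, Add(128, Mul(-1, -130))), -1)) = Mul(-97050, Pow(Add(8, -171), -1)) = Mul(-97050, Pow(-163, -1)) = Mul(-97050, Rational(-1, 163)) = Rational(97050, 163)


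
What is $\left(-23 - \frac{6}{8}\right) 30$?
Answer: $- \frac{1425}{2} \approx -712.5$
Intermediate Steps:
$\left(-23 - \frac{6}{8}\right) 30 = \left(-23 - \frac{3}{4}\right) 30 = \left(- \frac{95}{4}\right) 30 = - \frac{1425}{2}$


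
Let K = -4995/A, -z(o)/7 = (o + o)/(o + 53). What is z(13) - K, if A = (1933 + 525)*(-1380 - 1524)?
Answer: -19688659/7138032 ≈ -2.7583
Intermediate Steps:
z(o) = -14*o/(53 + o) (z(o) = -7*(o + o)/(o + 53) = -7*2*o/(53 + o) = -14*o/(53 + o))
A = -7138032 (A = 2458*(-2904) = -7138032)
K = 1665/2379344 (K = -4995/(-7138032) = -4995*(-1/7138032) = 1665/2379344 ≈ 0.00069977)
z(13) - K = -14*13/(53 + 13) - 1*1665/2379344 = -14*13/66 - 1665/2379344 = -14*13*1/66 - 1665/2379344 = -91/33 - 1665/2379344 = -19688659/7138032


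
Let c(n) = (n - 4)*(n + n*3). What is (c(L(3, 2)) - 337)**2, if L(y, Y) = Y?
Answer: 124609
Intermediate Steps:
c(n) = 4*n*(-4 + n) (c(n) = (-4 + n)*(n + 3*n) = (-4 + n)*(4*n) = 4*n*(-4 + n))
(c(L(3, 2)) - 337)**2 = (4*2*(-4 + 2) - 337)**2 = (4*2*(-2) - 337)**2 = (-16 - 337)**2 = (-353)**2 = 124609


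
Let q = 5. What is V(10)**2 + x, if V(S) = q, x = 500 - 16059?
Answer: -15534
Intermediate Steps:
x = -15559
V(S) = 5
V(10)**2 + x = 5**2 - 15559 = 25 - 15559 = -15534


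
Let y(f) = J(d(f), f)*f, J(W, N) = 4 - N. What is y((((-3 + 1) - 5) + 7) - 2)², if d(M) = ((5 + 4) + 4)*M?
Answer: 144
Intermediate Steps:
d(M) = 13*M (d(M) = (9 + 4)*M = 13*M)
y(f) = f*(4 - f) (y(f) = (4 - f)*f = f*(4 - f))
y((((-3 + 1) - 5) + 7) - 2)² = (((((-3 + 1) - 5) + 7) - 2)*(4 - ((((-3 + 1) - 5) + 7) - 2)))² = ((((-2 - 5) + 7) - 2)*(4 - (((-2 - 5) + 7) - 2)))² = (((-7 + 7) - 2)*(4 - ((-7 + 7) - 2)))² = ((0 - 2)*(4 - (0 - 2)))² = (-2*(4 - 1*(-2)))² = (-2*(4 + 2))² = (-2*6)² = (-12)² = 144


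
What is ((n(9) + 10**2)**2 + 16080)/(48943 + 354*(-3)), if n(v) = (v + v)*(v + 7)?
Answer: 166624/47881 ≈ 3.4800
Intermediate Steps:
n(v) = 2*v*(7 + v) (n(v) = (2*v)*(7 + v) = 2*v*(7 + v))
((n(9) + 10**2)**2 + 16080)/(48943 + 354*(-3)) = ((2*9*(7 + 9) + 10**2)**2 + 16080)/(48943 + 354*(-3)) = ((2*9*16 + 100)**2 + 16080)/(48943 - 1062) = ((288 + 100)**2 + 16080)/47881 = (388**2 + 16080)*(1/47881) = (150544 + 16080)*(1/47881) = 166624*(1/47881) = 166624/47881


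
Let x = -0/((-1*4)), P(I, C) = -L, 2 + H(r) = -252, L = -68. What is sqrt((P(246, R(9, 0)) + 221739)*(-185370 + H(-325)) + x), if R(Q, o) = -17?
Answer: 2*I*sqrt(10293175642) ≈ 2.0291e+5*I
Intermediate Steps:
H(r) = -254 (H(r) = -2 - 252 = -254)
P(I, C) = 68 (P(I, C) = -1*(-68) = 68)
x = 0 (x = -0/(-4) = -0*(-1)/4 = -136846*0 = 0)
sqrt((P(246, R(9, 0)) + 221739)*(-185370 + H(-325)) + x) = sqrt((68 + 221739)*(-185370 - 254) + 0) = sqrt(221807*(-185624) + 0) = sqrt(-41172702568 + 0) = sqrt(-41172702568) = 2*I*sqrt(10293175642)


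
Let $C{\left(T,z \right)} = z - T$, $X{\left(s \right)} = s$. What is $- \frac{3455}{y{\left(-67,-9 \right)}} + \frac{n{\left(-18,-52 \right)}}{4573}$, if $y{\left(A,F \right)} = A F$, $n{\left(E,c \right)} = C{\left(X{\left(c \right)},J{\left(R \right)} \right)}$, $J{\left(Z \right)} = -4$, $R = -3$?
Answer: $- \frac{15770771}{2757519} \approx -5.7192$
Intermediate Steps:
$n{\left(E,c \right)} = -4 - c$
$- \frac{3455}{y{\left(-67,-9 \right)}} + \frac{n{\left(-18,-52 \right)}}{4573} = - \frac{3455}{\left(-67\right) \left(-9\right)} + \frac{-4 - -52}{4573} = - \frac{3455}{603} + \left(-4 + 52\right) \frac{1}{4573} = \left(-3455\right) \frac{1}{603} + 48 \cdot \frac{1}{4573} = - \frac{3455}{603} + \frac{48}{4573} = - \frac{15770771}{2757519}$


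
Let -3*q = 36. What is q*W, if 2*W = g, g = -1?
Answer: 6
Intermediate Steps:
q = -12 (q = -⅓*36 = -12)
W = -½ (W = (½)*(-1) = -½ ≈ -0.50000)
q*W = -12*(-½) = 6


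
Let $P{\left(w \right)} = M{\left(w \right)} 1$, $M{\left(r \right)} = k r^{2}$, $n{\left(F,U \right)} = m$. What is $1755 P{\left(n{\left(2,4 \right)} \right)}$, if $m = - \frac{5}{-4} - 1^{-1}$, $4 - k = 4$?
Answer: $0$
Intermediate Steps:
$k = 0$ ($k = 4 - 4 = 0$)
$m = \frac{1}{4}$ ($m = \left(-5\right) \left(- \frac{1}{4}\right) - 1 = \frac{5}{4} - 1 = \frac{1}{4} \approx 0.25$)
$n{\left(F,U \right)} = \frac{1}{4}$
$M{\left(r \right)} = 0$ ($M{\left(r \right)} = 0 r^{2} = 0$)
$P{\left(w \right)} = 0$ ($P{\left(w \right)} = 0 \cdot 1 = 0$)
$1755 P{\left(n{\left(2,4 \right)} \right)} = 1755 \cdot 0 = 0$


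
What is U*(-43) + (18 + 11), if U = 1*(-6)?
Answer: 287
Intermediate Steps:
U = -6
U*(-43) + (18 + 11) = -6*(-43) + (18 + 11) = 258 + 29 = 287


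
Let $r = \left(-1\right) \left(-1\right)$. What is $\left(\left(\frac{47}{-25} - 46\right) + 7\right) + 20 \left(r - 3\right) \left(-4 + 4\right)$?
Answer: $- \frac{1022}{25} \approx -40.88$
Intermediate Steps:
$r = 1$
$\left(\left(\frac{47}{-25} - 46\right) + 7\right) + 20 \left(r - 3\right) \left(-4 + 4\right) = \left(\left(\frac{47}{-25} - 46\right) + 7\right) + 20 \left(1 - 3\right) \left(-4 + 4\right) = \left(\left(47 \left(- \frac{1}{25}\right) - 46\right) + 7\right) + 20 \left(1 - 3\right) 0 = \left(\left(- \frac{47}{25} - 46\right) + 7\right) + 20 \left(\left(-2\right) 0\right) = \left(- \frac{1197}{25} + 7\right) + 20 \cdot 0 = - \frac{1022}{25} + 0 = - \frac{1022}{25}$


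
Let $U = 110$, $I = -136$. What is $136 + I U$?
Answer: $-14824$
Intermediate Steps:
$136 + I U = 136 - 14960 = -14824$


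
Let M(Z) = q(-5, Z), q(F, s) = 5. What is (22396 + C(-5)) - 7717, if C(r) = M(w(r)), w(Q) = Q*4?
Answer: 14684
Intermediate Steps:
w(Q) = 4*Q
M(Z) = 5
C(r) = 5
(22396 + C(-5)) - 7717 = (22396 + 5) - 7717 = 22401 - 7717 = 14684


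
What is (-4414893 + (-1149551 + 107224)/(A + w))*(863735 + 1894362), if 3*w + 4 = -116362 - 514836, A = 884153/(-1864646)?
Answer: -387340800550431703357977/31810025323 ≈ -1.2177e+13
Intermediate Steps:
A = -884153/1864646 (A = 884153*(-1/1864646) = -884153/1864646 ≈ -0.47417)
w = -631202/3 (w = -4/3 + (-116362 - 514836)/3 = -4/3 + (1/3)*(-631198) = -4/3 - 631198/3 = -631202/3 ≈ -2.1040e+5)
(-4414893 + (-1149551 + 107224)/(A + w))*(863735 + 1894362) = (-4414893 + (-1149551 + 107224)/(-884153/1864646 - 631202/3))*(863735 + 1894362) = (-4414893 - 1042327/(-1176970936951/5593938))*2758097 = (-4414893 - 1042327*(-5593938/1176970936951))*2758097 = (-4414893 + 157586827398/31810025323)*2758097 = -140437700541508041/31810025323*2758097 = -387340800550431703357977/31810025323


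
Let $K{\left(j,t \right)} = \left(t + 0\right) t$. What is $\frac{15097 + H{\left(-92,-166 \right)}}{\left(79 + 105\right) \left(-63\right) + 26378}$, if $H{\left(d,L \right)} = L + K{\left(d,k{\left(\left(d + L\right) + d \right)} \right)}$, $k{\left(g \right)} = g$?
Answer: $\frac{137431}{14786} \approx 9.2947$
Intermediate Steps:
$K{\left(j,t \right)} = t^{2}$ ($K{\left(j,t \right)} = t t = t^{2}$)
$H{\left(d,L \right)} = L + \left(L + 2 d\right)^{2}$ ($H{\left(d,L \right)} = L + \left(\left(d + L\right) + d\right)^{2} = L + \left(\left(L + d\right) + d\right)^{2} = L + \left(L + 2 d\right)^{2}$)
$\frac{15097 + H{\left(-92,-166 \right)}}{\left(79 + 105\right) \left(-63\right) + 26378} = \frac{15097 - \left(166 - \left(-166 + 2 \left(-92\right)\right)^{2}\right)}{\left(79 + 105\right) \left(-63\right) + 26378} = \frac{15097 - \left(166 - \left(-166 - 184\right)^{2}\right)}{184 \left(-63\right) + 26378} = \frac{15097 - \left(166 - \left(-350\right)^{2}\right)}{-11592 + 26378} = \frac{15097 + \left(-166 + 122500\right)}{14786} = \left(15097 + 122334\right) \frac{1}{14786} = 137431 \cdot \frac{1}{14786} = \frac{137431}{14786}$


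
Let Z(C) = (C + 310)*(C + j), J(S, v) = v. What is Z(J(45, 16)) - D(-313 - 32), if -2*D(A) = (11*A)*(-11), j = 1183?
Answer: 823493/2 ≈ 4.1175e+5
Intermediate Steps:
D(A) = 121*A/2 (D(A) = -11*A*(-11)/2 = -(-121)*A/2 = 121*A/2)
Z(C) = (310 + C)*(1183 + C) (Z(C) = (C + 310)*(C + 1183) = (310 + C)*(1183 + C))
Z(J(45, 16)) - D(-313 - 32) = (366730 + 16² + 1493*16) - 121*(-313 - 32)/2 = (366730 + 256 + 23888) - 121*(-345)/2 = 390874 - 1*(-41745/2) = 390874 + 41745/2 = 823493/2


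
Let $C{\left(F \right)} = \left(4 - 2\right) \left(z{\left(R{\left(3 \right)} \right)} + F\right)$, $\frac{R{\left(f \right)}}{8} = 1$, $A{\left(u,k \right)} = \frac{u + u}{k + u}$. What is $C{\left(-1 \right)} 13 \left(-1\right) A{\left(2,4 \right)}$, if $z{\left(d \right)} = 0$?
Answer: $\frac{52}{3} \approx 17.333$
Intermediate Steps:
$A{\left(u,k \right)} = \frac{2 u}{k + u}$
$R{\left(f \right)} = 8$ ($R{\left(f \right)} = 8 \cdot 1 = 8$)
$C{\left(F \right)} = 2 F$ ($C{\left(F \right)} = \left(4 - 2\right) \left(0 + F\right) = 2 F$)
$C{\left(-1 \right)} 13 \left(-1\right) A{\left(2,4 \right)} = 2 \left(-1\right) 13 \left(-1\right) 2 \cdot 2 \frac{1}{4 + 2} = \left(-2\right) \left(-13\right) 2 \cdot 2 \cdot \frac{1}{6} = 26 \cdot 2 \cdot 2 \cdot \frac{1}{6} = 26 \cdot \frac{2}{3} = \frac{52}{3}$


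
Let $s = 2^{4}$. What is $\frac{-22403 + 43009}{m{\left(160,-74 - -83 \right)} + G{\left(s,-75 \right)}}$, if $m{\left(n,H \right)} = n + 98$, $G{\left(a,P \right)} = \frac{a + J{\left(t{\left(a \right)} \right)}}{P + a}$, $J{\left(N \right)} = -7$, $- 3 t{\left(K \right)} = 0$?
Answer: $\frac{1215754}{15213} \approx 79.916$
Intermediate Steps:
$t{\left(K \right)} = 0$ ($t{\left(K \right)} = \left(- \frac{1}{3}\right) 0 = 0$)
$s = 16$
$G{\left(a,P \right)} = \frac{-7 + a}{P + a}$ ($G{\left(a,P \right)} = \frac{a - 7}{P + a} = \frac{-7 + a}{P + a}$)
$m{\left(n,H \right)} = 98 + n$
$\frac{-22403 + 43009}{m{\left(160,-74 - -83 \right)} + G{\left(s,-75 \right)}} = \frac{-22403 + 43009}{\left(98 + 160\right) + \frac{-7 + 16}{-75 + 16}} = \frac{20606}{258 + \frac{1}{-59} \cdot 9} = \frac{20606}{258 - \frac{9}{59}} = \frac{20606}{\frac{15213}{59}} = 20606 \cdot \frac{59}{15213} = \frac{1215754}{15213}$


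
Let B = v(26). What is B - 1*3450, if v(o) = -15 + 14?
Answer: -3451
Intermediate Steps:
v(o) = -1
B = -1
B - 1*3450 = -1 - 1*3450 = -1 - 3450 = -3451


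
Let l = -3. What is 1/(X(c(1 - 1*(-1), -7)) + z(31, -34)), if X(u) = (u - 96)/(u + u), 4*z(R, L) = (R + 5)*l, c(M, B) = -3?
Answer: -2/21 ≈ -0.095238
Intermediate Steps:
z(R, L) = -15/4 - 3*R/4 (z(R, L) = ((R + 5)*(-3))/4 = ((5 + R)*(-3))/4 = (-15 - 3*R)/4 = -15/4 - 3*R/4)
X(u) = (-96 + u)/(2*u) (X(u) = (-96 + u)/((2*u)) = (-96 + u)*(1/(2*u)) = (-96 + u)/(2*u))
1/(X(c(1 - 1*(-1), -7)) + z(31, -34)) = 1/((½)*(-96 - 3)/(-3) + (-15/4 - ¾*31)) = 1/((½)*(-⅓)*(-99) + (-15/4 - 93/4)) = 1/(33/2 - 27) = 1/(-21/2) = -2/21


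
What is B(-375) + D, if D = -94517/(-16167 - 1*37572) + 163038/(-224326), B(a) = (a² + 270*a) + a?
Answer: 235079791383730/6027527457 ≈ 39001.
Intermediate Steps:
B(a) = a² + 271*a
D = 6220560730/6027527457 (D = -94517/(-16167 - 37572) + 163038*(-1/224326) = -94517/(-53739) - 81519/112163 = -94517*(-1/53739) - 81519/112163 = 94517/53739 - 81519/112163 = 6220560730/6027527457 ≈ 1.0320)
B(-375) + D = -375*(271 - 375) + 6220560730/6027527457 = -375*(-104) + 6220560730/6027527457 = 39000 + 6220560730/6027527457 = 235079791383730/6027527457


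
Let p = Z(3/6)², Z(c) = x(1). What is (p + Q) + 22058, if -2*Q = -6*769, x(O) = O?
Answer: 24366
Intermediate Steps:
Z(c) = 1
p = 1 (p = 1² = 1)
Q = 2307 (Q = -(-3)*769 = -½*(-4614) = 2307)
(p + Q) + 22058 = (1 + 2307) + 22058 = 2308 + 22058 = 24366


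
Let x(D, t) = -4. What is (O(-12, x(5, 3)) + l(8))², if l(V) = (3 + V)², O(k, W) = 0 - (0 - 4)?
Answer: 15625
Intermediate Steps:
O(k, W) = 4 (O(k, W) = 0 - 1*(-4) = 0 + 4 = 4)
(O(-12, x(5, 3)) + l(8))² = (4 + (3 + 8)²)² = (4 + 11²)² = (4 + 121)² = 125² = 15625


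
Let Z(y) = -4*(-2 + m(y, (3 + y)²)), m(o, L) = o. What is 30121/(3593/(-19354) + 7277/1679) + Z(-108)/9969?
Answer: 9757645927182974/1343885111259 ≈ 7260.8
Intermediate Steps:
Z(y) = 8 - 4*y (Z(y) = -4*(-2 + y) = 8 - 4*y)
30121/(3593/(-19354) + 7277/1679) + Z(-108)/9969 = 30121/(3593/(-19354) + 7277/1679) + (8 - 4*(-108))/9969 = 30121/(3593*(-1/19354) + 7277*(1/1679)) + (8 + 432)*(1/9969) = 30121/(-3593/19354 + 7277/1679) + 440*(1/9969) = 30121/(134806411/32495366) + 440/9969 = 30121*(32495366/134806411) + 440/9969 = 978792919286/134806411 + 440/9969 = 9757645927182974/1343885111259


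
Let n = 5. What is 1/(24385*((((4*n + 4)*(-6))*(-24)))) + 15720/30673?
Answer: 1324796113873/2584953578880 ≈ 0.51250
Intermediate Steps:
1/(24385*((((4*n + 4)*(-6))*(-24)))) + 15720/30673 = 1/(24385*((((4*5 + 4)*(-6))*(-24)))) + 15720/30673 = 1/(24385*((((20 + 4)*(-6))*(-24)))) + 15720*(1/30673) = 1/(24385*(((24*(-6))*(-24)))) + 15720/30673 = 1/(24385*((-144*(-24)))) + 15720/30673 = (1/24385)/3456 + 15720/30673 = (1/24385)*(1/3456) + 15720/30673 = 1/84274560 + 15720/30673 = 1324796113873/2584953578880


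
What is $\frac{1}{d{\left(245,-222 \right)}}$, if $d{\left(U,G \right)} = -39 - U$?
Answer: $- \frac{1}{284} \approx -0.0035211$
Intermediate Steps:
$\frac{1}{d{\left(245,-222 \right)}} = \frac{1}{-39 - 245} = \frac{1}{-284} = - \frac{1}{284}$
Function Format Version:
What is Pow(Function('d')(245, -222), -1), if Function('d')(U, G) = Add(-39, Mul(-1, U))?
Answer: Rational(-1, 284) ≈ -0.0035211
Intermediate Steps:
Pow(Function('d')(245, -222), -1) = Pow(Add(-39, Mul(-1, 245)), -1) = Pow(Add(-39, -245), -1) = Pow(-284, -1) = Rational(-1, 284)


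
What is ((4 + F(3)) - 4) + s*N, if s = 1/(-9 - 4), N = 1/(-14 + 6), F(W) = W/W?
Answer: 105/104 ≈ 1.0096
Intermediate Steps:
F(W) = 1
N = -⅛ (N = 1/(-8) = -⅛ ≈ -0.12500)
s = -1/13 (s = 1/(-13) = -1/13 ≈ -0.076923)
((4 + F(3)) - 4) + s*N = ((4 + 1) - 4) - 1/13*(-⅛) = (5 - 4) + 1/104 = 1 + 1/104 = 105/104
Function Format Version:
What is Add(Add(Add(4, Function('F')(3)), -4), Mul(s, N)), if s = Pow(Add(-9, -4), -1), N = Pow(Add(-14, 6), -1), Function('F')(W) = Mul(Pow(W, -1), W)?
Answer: Rational(105, 104) ≈ 1.0096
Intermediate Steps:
Function('F')(W) = 1
N = Rational(-1, 8) (N = Pow(-8, -1) = Rational(-1, 8) ≈ -0.12500)
s = Rational(-1, 13) (s = Pow(-13, -1) = Rational(-1, 13) ≈ -0.076923)
Add(Add(Add(4, Function('F')(3)), -4), Mul(s, N)) = Add(Add(Add(4, 1), -4), Mul(Rational(-1, 13), Rational(-1, 8))) = Add(Add(5, -4), Rational(1, 104)) = Add(1, Rational(1, 104)) = Rational(105, 104)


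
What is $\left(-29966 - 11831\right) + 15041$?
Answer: $-26756$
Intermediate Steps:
$\left(-29966 - 11831\right) + 15041 = -41797 + 15041 = -26756$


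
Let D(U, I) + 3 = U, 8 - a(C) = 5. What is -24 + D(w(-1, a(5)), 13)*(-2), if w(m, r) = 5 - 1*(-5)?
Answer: -38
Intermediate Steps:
a(C) = 3 (a(C) = 8 - 1*5 = 8 - 5 = 3)
w(m, r) = 10 (w(m, r) = 5 + 5 = 10)
D(U, I) = -3 + U
-24 + D(w(-1, a(5)), 13)*(-2) = -24 + (-3 + 10)*(-2) = -24 + 7*(-2) = -24 - 14 = -38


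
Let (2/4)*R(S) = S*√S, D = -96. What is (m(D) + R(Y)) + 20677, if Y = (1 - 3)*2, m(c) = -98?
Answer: 20579 - 16*I ≈ 20579.0 - 16.0*I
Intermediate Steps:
Y = -4 (Y = -2*2 = -4)
R(S) = 2*S^(3/2) (R(S) = 2*(S*√S) = 2*S^(3/2))
(m(D) + R(Y)) + 20677 = (-98 + 2*(-4)^(3/2)) + 20677 = (-98 + 2*(-8*I)) + 20677 = (-98 - 16*I) + 20677 = 20579 - 16*I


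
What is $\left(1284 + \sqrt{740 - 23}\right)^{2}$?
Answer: $\left(1284 + \sqrt{717}\right)^{2} \approx 1.7181 \cdot 10^{6}$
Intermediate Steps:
$\left(1284 + \sqrt{740 - 23}\right)^{2} = \left(1284 + \sqrt{717}\right)^{2}$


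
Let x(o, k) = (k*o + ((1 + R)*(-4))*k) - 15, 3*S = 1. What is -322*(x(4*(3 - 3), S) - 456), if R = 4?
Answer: 461426/3 ≈ 1.5381e+5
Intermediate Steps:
S = 1/3 (S = (1/3)*1 = 1/3 ≈ 0.33333)
x(o, k) = -15 - 20*k + k*o (x(o, k) = (k*o + ((1 + 4)*(-4))*k) - 15 = (k*o + (5*(-4))*k) - 15 = (k*o - 20*k) - 15 = (-20*k + k*o) - 15 = -15 - 20*k + k*o)
-322*(x(4*(3 - 3), S) - 456) = -322*((-15 - 20*1/3 + (4*(3 - 3))/3) - 456) = -322*((-15 - 20/3 + (4*0)/3) - 456) = -322*((-15 - 20/3 + (1/3)*0) - 456) = -322*((-15 - 20/3 + 0) - 456) = -322*(-65/3 - 456) = -322*(-1433/3) = 461426/3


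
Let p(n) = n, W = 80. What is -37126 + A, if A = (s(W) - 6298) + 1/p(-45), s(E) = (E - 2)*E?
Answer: -1673281/45 ≈ -37184.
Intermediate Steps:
s(E) = E*(-2 + E) (s(E) = (-2 + E)*E = E*(-2 + E))
A = -2611/45 (A = (80*(-2 + 80) - 6298) + 1/(-45) = (80*78 - 6298) - 1/45 = (6240 - 6298) - 1/45 = -58 - 1/45 = -2611/45 ≈ -58.022)
-37126 + A = -37126 - 2611/45 = -1673281/45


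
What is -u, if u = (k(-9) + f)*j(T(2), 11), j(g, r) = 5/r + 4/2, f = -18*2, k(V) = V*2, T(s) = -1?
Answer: 1458/11 ≈ 132.55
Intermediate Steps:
k(V) = 2*V
f = -36
j(g, r) = 2 + 5/r (j(g, r) = 5/r + 4*(1/2) = 5/r + 2 = 2 + 5/r)
u = -1458/11 (u = (2*(-9) - 36)*(2 + 5/11) = (-18 - 36)*(2 + 5*(1/11)) = -54*(2 + 5/11) = -54*27/11 = -1458/11 ≈ -132.55)
-u = -1*(-1458/11) = 1458/11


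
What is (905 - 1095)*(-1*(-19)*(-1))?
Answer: 3610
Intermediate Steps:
(905 - 1095)*(-1*(-19)*(-1)) = -3610*(-1) = -190*(-19) = 3610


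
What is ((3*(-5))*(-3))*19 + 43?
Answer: 898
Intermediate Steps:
((3*(-5))*(-3))*19 + 43 = -15*(-3)*19 + 43 = 45*19 + 43 = 855 + 43 = 898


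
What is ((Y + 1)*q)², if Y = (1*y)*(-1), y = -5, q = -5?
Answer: 900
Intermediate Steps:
Y = 5 (Y = (1*(-5))*(-1) = -5*(-1) = 5)
((Y + 1)*q)² = ((5 + 1)*(-5))² = (6*(-5))² = (-30)² = 900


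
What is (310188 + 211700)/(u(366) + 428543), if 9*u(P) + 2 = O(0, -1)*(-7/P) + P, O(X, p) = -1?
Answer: 1719099072/1411753873 ≈ 1.2177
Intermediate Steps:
u(P) = -2/9 + P/9 + 7/(9*P) (u(P) = -2/9 + (-(-7)/P + P)/9 = -2/9 + (7/P + P)/9 = -2/9 + (P + 7/P)/9 = -2/9 + (P/9 + 7/(9*P)) = -2/9 + P/9 + 7/(9*P))
(310188 + 211700)/(u(366) + 428543) = (310188 + 211700)/((⅑)*(7 + 366*(-2 + 366))/366 + 428543) = 521888/((⅑)*(1/366)*(7 + 366*364) + 428543) = 521888/((⅑)*(1/366)*(7 + 133224) + 428543) = 521888/((⅑)*(1/366)*133231 + 428543) = 521888/(133231/3294 + 428543) = 521888/(1411753873/3294) = 521888*(3294/1411753873) = 1719099072/1411753873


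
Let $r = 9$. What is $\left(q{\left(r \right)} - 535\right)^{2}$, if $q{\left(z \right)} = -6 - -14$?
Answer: $277729$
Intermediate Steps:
$q{\left(z \right)} = 8$ ($q{\left(z \right)} = -6 + 14 = 8$)
$\left(q{\left(r \right)} - 535\right)^{2} = \left(8 - 535\right)^{2} = \left(-527\right)^{2} = 277729$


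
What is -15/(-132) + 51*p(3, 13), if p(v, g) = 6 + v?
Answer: 20201/44 ≈ 459.11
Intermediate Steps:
-15/(-132) + 51*p(3, 13) = -15/(-132) + 51*(6 + 3) = -15*(-1/132) + 51*9 = 5/44 + 459 = 20201/44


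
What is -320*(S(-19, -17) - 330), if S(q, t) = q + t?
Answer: 117120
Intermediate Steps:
-320*(S(-19, -17) - 330) = -320*((-19 - 17) - 330) = -320*(-36 - 330) = -320*(-366) = 117120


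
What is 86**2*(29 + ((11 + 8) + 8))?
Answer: 414176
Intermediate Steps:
86**2*(29 + ((11 + 8) + 8)) = 7396*(29 + (19 + 8)) = 7396*(29 + 27) = 7396*56 = 414176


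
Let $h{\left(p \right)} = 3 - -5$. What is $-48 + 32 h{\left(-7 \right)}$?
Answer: $208$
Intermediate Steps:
$h{\left(p \right)} = 8$ ($h{\left(p \right)} = 3 + 5 = 8$)
$-48 + 32 h{\left(-7 \right)} = -48 + 32 \cdot 8 = -48 + 256 = 208$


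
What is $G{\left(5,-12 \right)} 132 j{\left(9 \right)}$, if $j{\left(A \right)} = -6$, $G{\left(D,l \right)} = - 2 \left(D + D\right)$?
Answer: $15840$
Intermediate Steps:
$G{\left(D,l \right)} = - 4 D$ ($G{\left(D,l \right)} = - 2 \cdot 2 D = - 4 D$)
$G{\left(5,-12 \right)} 132 j{\left(9 \right)} = \left(-4\right) 5 \cdot 132 \left(-6\right) = \left(-20\right) 132 \left(-6\right) = \left(-2640\right) \left(-6\right) = 15840$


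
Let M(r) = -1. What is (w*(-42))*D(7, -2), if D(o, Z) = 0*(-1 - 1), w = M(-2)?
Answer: 0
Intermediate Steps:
w = -1
D(o, Z) = 0 (D(o, Z) = 0*(-2) = 0)
(w*(-42))*D(7, -2) = -1*(-42)*0 = 42*0 = 0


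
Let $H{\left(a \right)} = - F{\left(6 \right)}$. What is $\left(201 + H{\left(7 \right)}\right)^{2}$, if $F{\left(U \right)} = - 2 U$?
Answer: $45369$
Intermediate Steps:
$H{\left(a \right)} = 12$ ($H{\left(a \right)} = - \left(-2\right) 6 = \left(-1\right) \left(-12\right) = 12$)
$\left(201 + H{\left(7 \right)}\right)^{2} = \left(201 + 12\right)^{2} = 213^{2} = 45369$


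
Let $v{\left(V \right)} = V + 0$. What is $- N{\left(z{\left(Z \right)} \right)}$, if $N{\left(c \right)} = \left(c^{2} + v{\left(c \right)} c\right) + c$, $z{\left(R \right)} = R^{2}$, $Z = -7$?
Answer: $-4851$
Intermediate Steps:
$v{\left(V \right)} = V$
$N{\left(c \right)} = c + 2 c^{2}$ ($N{\left(c \right)} = \left(c^{2} + c c\right) + c = \left(c^{2} + c^{2}\right) + c = 2 c^{2} + c = c + 2 c^{2}$)
$- N{\left(z{\left(Z \right)} \right)} = - \left(-7\right)^{2} \left(1 + 2 \left(-7\right)^{2}\right) = - 49 \left(1 + 2 \cdot 49\right) = - 49 \left(1 + 98\right) = - 49 \cdot 99 = \left(-1\right) 4851 = -4851$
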